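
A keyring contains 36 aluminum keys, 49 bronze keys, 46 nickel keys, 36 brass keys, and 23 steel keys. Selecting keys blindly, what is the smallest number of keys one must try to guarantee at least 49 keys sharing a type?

In the worst case we take at most 48 of each type, but all 36 aluminum, all 46 nickel, all 36 brass, and all 23 steel (fewer than 48), giving 36 + 48 + 46 + 36 + 23 = 189.
One more key then forces some type to 49, so 189 + 1 = 190.

190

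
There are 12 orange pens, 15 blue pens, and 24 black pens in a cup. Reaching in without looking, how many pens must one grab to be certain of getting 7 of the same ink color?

The worst case takes 6 pens of each ink color without reaching 7 of any: 3 × 6 = 18.
The next pen must bring some ink color to 7, so 18 + 1 = 19.

19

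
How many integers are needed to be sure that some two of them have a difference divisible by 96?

Two integers differ by a multiple of 96 exactly when they share a remainder mod 96.
There are 96 residue classes mod 96, so 96 integers can all lie in distinct classes.
One more integer must repeat a residue, giving a difference divisible by 96. So n = 96 + 1 = 97.

97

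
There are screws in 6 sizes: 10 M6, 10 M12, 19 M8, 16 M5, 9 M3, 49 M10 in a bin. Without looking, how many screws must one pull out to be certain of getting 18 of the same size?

80

Treat the 6 sizes as pigeonholes.
In the worst case we take at most 17 of each size, but all 10 M6, all 10 M12, all 16 M5, and all 9 M3 (fewer than 17), giving 10 + 10 + 17 + 16 + 9 + 17 = 79.
One more screw then forces some size to 18, so 79 + 1 = 80.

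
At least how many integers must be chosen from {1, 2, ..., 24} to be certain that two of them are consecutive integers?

Partition {1, …, 24} into 12 pairs: {1,2}, {3,4}, …, {23,24}.
Choosing 12 integers — say the 12 even numbers 2, 4, …, 24 — takes one from each pair and avoids the property.
Choosing 13 forces two into the same pair by pigeonhole, and those are consecutive. So 13.

13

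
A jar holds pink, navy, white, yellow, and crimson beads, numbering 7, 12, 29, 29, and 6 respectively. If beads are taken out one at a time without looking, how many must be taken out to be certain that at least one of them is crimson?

The worst case draws every non-crimson bead first: 7 + 12 + 29 + 29 = 77.
The next draw is then forced to be crimson, giving 77 + 1 = 78.

78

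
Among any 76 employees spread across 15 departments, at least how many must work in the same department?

6

The 76 employees fall into 15 departments.
If each of the 15 departments held at most 5, the total would be at most 15 × 5 = 75 < 76, a contradiction.
So at least one holds ⌈76/15⌉ = 6.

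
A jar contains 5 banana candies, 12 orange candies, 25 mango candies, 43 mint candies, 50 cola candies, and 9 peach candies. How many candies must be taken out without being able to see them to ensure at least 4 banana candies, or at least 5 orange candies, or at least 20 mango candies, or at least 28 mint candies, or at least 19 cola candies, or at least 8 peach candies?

79

The worst case stops just short of every target: 3 banana, 4 orange, 19 mango, 27 mint, 18 cola, 7 peach — 3 + 4 + 19 + 27 + 18 + 7 = 78 candies.
One more candy must push some flavor to its target, so 78 + 1 = 79.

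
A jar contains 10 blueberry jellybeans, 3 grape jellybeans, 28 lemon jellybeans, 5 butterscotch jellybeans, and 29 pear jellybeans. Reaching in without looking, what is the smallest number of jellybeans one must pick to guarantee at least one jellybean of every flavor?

The hardest flavor to obtain is grape: we could draw every other jellybean first — 75 − 3 = 72 jellybeans — without a single grape one.
The next draw must be grape, so 72 + 1 = 73.

73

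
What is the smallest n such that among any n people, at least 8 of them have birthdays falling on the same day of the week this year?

50

There are 7 days of the week acting as pigeonholes.
With 7 × 7 = 49 people we could place exactly 7 in each, with no class reaching 8.
One more forces some class to hold 8, so 49 + 1 = 50.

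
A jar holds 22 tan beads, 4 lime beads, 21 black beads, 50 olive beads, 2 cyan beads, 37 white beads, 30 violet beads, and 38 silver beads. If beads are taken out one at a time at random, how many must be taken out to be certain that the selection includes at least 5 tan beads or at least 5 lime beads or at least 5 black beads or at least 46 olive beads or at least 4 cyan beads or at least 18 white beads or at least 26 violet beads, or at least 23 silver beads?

124

Each of the 8 colors has its own threshold; avoid all of them simultaneously.
The worst case stops just short of every target: 4 tan, 4 lime, 4 black, 45 olive, all 2 cyan, 17 white, 25 violet, 22 silver — 4 + 4 + 4 + 45 + 2 + 17 + 25 + 22 = 123 beads.
One more bead must push some color to its target, so 123 + 1 = 124.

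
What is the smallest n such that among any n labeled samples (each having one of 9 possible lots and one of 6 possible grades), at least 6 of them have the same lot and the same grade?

271

There are 9 × 6 = 54 (lot, grade) combinations acting as pigeonholes.
With 54 × 5 = 270 labeled samples we could place exactly 5 in each, with no (lot, grade) pair reaching 6.
One more forces some (lot, grade) pair to hold 6, so 270 + 1 = 271.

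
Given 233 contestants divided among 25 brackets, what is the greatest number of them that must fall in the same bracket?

10

If each of the 25 brackets held at most 9, the total would be at most 25 × 9 = 225 < 233, a contradiction.
So at least one holds ⌈233/25⌉ = 10.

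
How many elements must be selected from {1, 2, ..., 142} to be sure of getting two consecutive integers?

Partition {1, …, 142} into 71 pairs: {1,2}, {3,4}, …, {141,142}.
Choosing 71 integers — say the 71 even numbers 2, 4, …, 142 — takes one from each pair and avoids the property.
Choosing 72 forces two into the same pair by pigeonhole, and those are consecutive. So 72.

72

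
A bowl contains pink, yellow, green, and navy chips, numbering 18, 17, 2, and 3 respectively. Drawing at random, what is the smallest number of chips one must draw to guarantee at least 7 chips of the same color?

18

In the worst case we take at most 6 of each color, but all 2 green and all 3 navy (fewer than 6), giving 6 + 6 + 2 + 3 = 17.
One more chip then forces some color to 7, so 17 + 1 = 18.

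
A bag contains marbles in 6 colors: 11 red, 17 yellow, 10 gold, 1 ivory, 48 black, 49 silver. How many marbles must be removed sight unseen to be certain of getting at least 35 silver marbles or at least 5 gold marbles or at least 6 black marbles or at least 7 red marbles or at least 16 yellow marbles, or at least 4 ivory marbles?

66

The worst case stops just short of every target: 6 red, 15 yellow, 4 gold, all 1 ivory, 5 black, 34 silver — 6 + 15 + 4 + 1 + 5 + 34 = 65 marbles.
One more marble must push some color to its target, so 65 + 1 = 66.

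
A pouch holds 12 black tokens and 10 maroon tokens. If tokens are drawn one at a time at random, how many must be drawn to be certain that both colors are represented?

13

The hardest color to obtain is maroon: we could draw every other token first — 22 − 10 = 12 tokens — without a single maroon one.
The next draw must be maroon, so 12 + 1 = 13.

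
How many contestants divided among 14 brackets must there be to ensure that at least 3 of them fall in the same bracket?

29

There are 14 brackets acting as pigeonholes.
With 14 × 2 = 28 contestants we could place exactly 2 in each, with no class reaching 3.
One more forces some class to hold 3, so 28 + 1 = 29.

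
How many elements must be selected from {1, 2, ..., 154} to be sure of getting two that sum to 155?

Partition {1, …, 154} into 77 pairs: {1,154}, {2,153}, …, {77,78}.
Choosing 77 integers — say the integers 1 through 77 — takes one from each pair and avoids the property.
Choosing 78 forces two into the same pair by pigeonhole, and those sum to 155. So 78.

78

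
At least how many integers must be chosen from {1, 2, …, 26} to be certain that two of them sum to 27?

Partition {1, …, 26} into 13 pairs: {1,26}, {2,25}, …, {13,14}.
Choosing 13 integers — say the integers 1 through 13 — takes one from each pair and avoids the property.
Choosing 14 forces two into the same pair by pigeonhole, and those sum to 27. So 14.

14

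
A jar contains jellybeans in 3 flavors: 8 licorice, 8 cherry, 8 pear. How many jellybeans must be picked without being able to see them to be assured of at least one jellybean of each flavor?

17

The hardest flavor to obtain is licorice: we could draw every other jellybean first — 24 − 8 = 16 jellybeans — without a single licorice one.
The next draw must be licorice, so 16 + 1 = 17.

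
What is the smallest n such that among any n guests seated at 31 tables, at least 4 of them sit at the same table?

There are 31 tables acting as pigeonholes.
With 31 × 3 = 93 guests we could place exactly 3 in each, with no class reaching 4.
One more forces some class to hold 4, so 93 + 1 = 94.

94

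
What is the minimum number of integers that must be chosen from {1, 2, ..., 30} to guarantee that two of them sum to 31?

Partition {1, …, 30} into 15 pairs: {1,30}, {2,29}, …, {15,16}.
Choosing 15 integers — say the integers 1 through 15 — takes one from each pair and avoids the property.
Choosing 16 forces two into the same pair by pigeonhole, and those sum to 31. So 16.

16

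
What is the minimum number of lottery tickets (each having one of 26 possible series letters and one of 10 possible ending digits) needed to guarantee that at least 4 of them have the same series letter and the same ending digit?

781

There are 26 × 10 = 260 (series letter, ending digit) combinations acting as pigeonholes.
With 260 × 3 = 780 lottery tickets we could place exactly 3 in each, with no (series letter, ending digit) pair reaching 4.
One more forces some (series letter, ending digit) pair to hold 4, so 780 + 1 = 781.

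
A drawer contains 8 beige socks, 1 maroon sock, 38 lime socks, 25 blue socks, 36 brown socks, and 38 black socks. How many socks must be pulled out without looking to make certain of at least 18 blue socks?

To avoid blue socks as long as possible, exhaust the other 5 colors first.
The worst case draws every non-blue sock first: 8 + 1 + 38 + 36 + 38 = 121.
The next 18 draws are then forced to be blue, giving 121 + 18 = 139.

139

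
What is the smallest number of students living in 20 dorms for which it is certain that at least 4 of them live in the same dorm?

61

There are 20 dorms acting as pigeonholes.
With 20 × 3 = 60 students we could place exactly 3 in each, with no class reaching 4.
One more forces some class to hold 4, so 60 + 1 = 61.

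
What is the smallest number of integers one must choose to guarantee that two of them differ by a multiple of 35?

36

Two integers differ by a multiple of 35 exactly when they share a remainder mod 35.
There are 35 residue classes mod 35, so 35 integers can all lie in distinct classes.
One more integer must repeat a residue, giving a difference divisible by 35. So n = 35 + 1 = 36.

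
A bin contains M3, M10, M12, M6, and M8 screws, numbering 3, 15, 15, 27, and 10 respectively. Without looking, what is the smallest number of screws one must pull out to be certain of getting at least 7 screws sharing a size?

28

In the worst case we take at most 6 of each size, but all 3 M3 (fewer than 6), giving 3 + 6 + 6 + 6 + 6 = 27.
One more screw then forces some size to 7, so 27 + 1 = 28.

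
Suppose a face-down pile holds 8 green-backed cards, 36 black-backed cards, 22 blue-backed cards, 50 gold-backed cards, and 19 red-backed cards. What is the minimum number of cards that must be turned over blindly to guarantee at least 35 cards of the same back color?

In the worst case we take at most 34 of each back color, but all 8 green-backed, all 22 blue-backed, and all 19 red-backed (fewer than 34), giving 8 + 34 + 22 + 34 + 19 = 117.
One more card then forces some back color to 35, so 117 + 1 = 118.

118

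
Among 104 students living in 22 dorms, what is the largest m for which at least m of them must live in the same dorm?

If each of the 22 dorms held at most 4, the total would be at most 22 × 4 = 88 < 104, a contradiction.
So at least one holds ⌈104/22⌉ = 5.

5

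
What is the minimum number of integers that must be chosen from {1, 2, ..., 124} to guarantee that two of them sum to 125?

Partition {1, …, 124} into 62 pairs: {1,124}, {2,123}, …, {62,63}.
Choosing 62 integers — say the integers 1 through 62 — takes one from each pair and avoids the property.
Choosing 63 forces two into the same pair by pigeonhole, and those sum to 125. So 63.

63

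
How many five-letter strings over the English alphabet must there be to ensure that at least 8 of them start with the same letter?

There are 26 possible first letters acting as pigeonholes.
With 26 × 7 = 182 five-letter strings over the English alphabet we could place exactly 7 in each, with no class reaching 8.
One more forces some class to hold 8, so 182 + 1 = 183.

183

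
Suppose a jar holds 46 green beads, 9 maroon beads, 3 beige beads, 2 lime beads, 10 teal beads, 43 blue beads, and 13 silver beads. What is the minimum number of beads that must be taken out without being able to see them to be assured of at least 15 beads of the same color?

66

Treat the 7 colors as pigeonholes.
In the worst case we take at most 14 of each color, but all 9 maroon, all 3 beige, all 2 lime, all 10 teal, and all 13 silver (fewer than 14), giving 14 + 9 + 3 + 2 + 10 + 14 + 13 = 65.
One more bead then forces some color to 15, so 65 + 1 = 66.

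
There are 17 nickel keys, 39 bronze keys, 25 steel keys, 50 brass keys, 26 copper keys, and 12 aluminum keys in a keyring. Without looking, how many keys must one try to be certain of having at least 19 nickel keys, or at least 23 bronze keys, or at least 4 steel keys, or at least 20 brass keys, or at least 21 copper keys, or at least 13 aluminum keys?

The worst case stops just short of every target: all 17 nickel, 22 bronze, 3 steel, 19 brass, 20 copper, 12 aluminum — 17 + 22 + 3 + 19 + 20 + 12 = 93 keys.
One more key must push some type to its target, so 93 + 1 = 94.

94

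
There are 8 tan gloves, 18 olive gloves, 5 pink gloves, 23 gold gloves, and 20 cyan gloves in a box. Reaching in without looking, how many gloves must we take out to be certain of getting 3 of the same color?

11

The worst case takes 2 gloves of each color without reaching 3 of any: 5 × 2 = 10.
The next glove must bring some color to 3, so 10 + 1 = 11.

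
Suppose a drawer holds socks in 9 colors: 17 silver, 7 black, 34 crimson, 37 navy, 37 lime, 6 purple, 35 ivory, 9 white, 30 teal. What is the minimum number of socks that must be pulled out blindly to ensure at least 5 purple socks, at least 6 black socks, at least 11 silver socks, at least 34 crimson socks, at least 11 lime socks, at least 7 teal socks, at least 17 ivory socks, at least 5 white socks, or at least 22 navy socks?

Each of the 9 colors has its own threshold; avoid all of them simultaneously.
The worst case stops just short of every target: 10 silver, 5 black, 33 crimson, 21 navy, 10 lime, 4 purple, 16 ivory, 4 white, 6 teal — 10 + 5 + 33 + 21 + 10 + 4 + 16 + 4 + 6 = 109 socks.
One more sock must push some color to its target, so 109 + 1 = 110.

110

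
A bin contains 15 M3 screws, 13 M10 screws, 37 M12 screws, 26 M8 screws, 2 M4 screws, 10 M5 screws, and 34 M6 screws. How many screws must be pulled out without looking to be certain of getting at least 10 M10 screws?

The worst case draws every non-M10 screw first: 15 + 37 + 26 + 2 + 10 + 34 = 124.
The next 10 draws are then forced to be M10, giving 124 + 10 = 134.

134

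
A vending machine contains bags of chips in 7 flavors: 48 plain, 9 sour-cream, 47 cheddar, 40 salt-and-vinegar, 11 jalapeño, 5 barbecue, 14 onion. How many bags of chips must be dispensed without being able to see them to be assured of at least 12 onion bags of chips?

172

The worst case draws every non-onion bag of chips first: 48 + 9 + 47 + 40 + 11 + 5 = 160.
The next 12 draws are then forced to be onion, giving 160 + 12 = 172.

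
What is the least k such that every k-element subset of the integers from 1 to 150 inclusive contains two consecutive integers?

Partition {1, …, 150} into 75 pairs: {1,2}, {3,4}, …, {149,150}.
Choosing 75 integers — say the 75 even numbers 2, 4, …, 150 — takes one from each pair and avoids the property.
Choosing 76 forces two into the same pair by pigeonhole, and those are consecutive. So 76.

76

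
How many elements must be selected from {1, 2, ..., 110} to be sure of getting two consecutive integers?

56

Partition {1, …, 110} into 55 pairs: {1,2}, {3,4}, …, {109,110}.
Choosing 55 integers — say the 55 even numbers 2, 4, …, 110 — takes one from each pair and avoids the property.
Choosing 56 forces two into the same pair by pigeonhole, and those are consecutive. So 56.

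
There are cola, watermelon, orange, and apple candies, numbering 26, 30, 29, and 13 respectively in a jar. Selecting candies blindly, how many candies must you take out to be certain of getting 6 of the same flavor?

Treat the 4 flavors as pigeonholes.
The worst case takes 5 candies of each flavor without reaching 6 of any: 4 × 5 = 20.
The next candy must bring some flavor to 6, so 20 + 1 = 21.

21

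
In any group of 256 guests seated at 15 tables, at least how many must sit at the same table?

The 256 guests fall into 15 tables.
If each of the 15 tables held at most 17, the total would be at most 15 × 17 = 255 < 256, a contradiction.
So at least one holds ⌈256/15⌉ = 18.

18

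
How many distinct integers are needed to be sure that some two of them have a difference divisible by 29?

Two integers differ by a multiple of 29 exactly when they share a remainder mod 29.
There are 29 residue classes mod 29, so 29 integers can all lie in distinct classes.
One more integer must repeat a residue, giving a difference divisible by 29. So n = 29 + 1 = 30.

30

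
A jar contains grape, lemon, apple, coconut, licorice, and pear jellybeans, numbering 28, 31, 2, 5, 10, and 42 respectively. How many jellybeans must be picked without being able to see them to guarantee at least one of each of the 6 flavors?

The hardest flavor to obtain is apple: we could draw every other jellybean first — 118 − 2 = 116 jellybeans — without a single apple one.
The next draw must be apple, so 116 + 1 = 117.

117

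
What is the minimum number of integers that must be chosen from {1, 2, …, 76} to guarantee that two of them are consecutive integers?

39

Partition {1, …, 76} into 38 pairs: {1,2}, {3,4}, …, {75,76}.
Choosing 38 integers — say the 38 even numbers 2, 4, …, 76 — takes one from each pair and avoids the property.
Choosing 39 forces two into the same pair by pigeonhole, and those are consecutive. So 39.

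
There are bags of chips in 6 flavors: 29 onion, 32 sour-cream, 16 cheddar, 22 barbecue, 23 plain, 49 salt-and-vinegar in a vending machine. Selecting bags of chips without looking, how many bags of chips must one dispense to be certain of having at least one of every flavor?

156

The hardest flavor to obtain is cheddar: we could draw every other bag of chips first — 171 − 16 = 155 bags of chips — without a single cheddar one.
The next draw must be cheddar, so 155 + 1 = 156.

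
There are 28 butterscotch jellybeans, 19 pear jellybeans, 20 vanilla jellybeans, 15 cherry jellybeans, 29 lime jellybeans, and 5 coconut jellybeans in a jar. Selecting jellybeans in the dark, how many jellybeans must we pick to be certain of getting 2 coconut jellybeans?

113

The worst case draws every non-coconut jellybean first: 28 + 19 + 20 + 15 + 29 = 111.
The next 2 draws are then forced to be coconut, giving 111 + 2 = 113.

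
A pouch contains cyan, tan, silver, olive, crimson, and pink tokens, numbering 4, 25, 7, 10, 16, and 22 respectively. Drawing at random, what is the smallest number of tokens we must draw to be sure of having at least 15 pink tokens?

77

To avoid pink tokens as long as possible, exhaust the other 5 colors first.
The worst case draws every non-pink token first: 4 + 25 + 7 + 10 + 16 = 62.
The next 15 draws are then forced to be pink, giving 62 + 15 = 77.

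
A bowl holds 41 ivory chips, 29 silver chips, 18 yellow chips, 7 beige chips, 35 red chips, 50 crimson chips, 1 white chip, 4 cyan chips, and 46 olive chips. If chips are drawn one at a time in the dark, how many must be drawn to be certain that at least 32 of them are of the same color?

184

In the worst case we take at most 31 of each color, but all 29 silver, all 18 yellow, all 7 beige, all 1 white, and all 4 cyan (fewer than 31), giving 31 + 29 + 18 + 7 + 31 + 31 + 1 + 4 + 31 = 183.
One more chip then forces some color to 32, so 183 + 1 = 184.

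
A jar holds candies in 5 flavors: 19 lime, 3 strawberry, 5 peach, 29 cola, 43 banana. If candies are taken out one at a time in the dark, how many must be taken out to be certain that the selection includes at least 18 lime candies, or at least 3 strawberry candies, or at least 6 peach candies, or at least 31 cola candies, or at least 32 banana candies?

85

Each of the 5 flavors has its own threshold; avoid all of them simultaneously.
The worst case stops just short of every target: 17 lime, 2 strawberry, 5 peach, all 29 cola, 31 banana — 17 + 2 + 5 + 29 + 31 = 84 candies.
One more candy must push some flavor to its target, so 84 + 1 = 85.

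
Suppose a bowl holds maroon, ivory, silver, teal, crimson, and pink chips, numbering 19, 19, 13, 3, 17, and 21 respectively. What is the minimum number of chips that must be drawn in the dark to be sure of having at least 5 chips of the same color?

Treat the 6 colors as pigeonholes.
In the worst case we take at most 4 of each color, but all 3 teal (fewer than 4), giving 4 + 4 + 4 + 3 + 4 + 4 = 23.
One more chip then forces some color to 5, so 23 + 1 = 24.

24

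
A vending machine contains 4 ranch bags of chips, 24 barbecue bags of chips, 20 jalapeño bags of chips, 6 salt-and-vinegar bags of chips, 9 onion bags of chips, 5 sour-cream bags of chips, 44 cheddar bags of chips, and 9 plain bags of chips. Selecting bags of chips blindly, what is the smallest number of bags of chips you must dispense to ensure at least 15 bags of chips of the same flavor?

In the worst case we take at most 14 of each flavor, but all 4 ranch, all 6 salt-and-vinegar, all 9 onion, all 5 sour-cream, and all 9 plain (fewer than 14), giving 4 + 14 + 14 + 6 + 9 + 5 + 14 + 9 = 75.
One more bag of chips then forces some flavor to 15, so 75 + 1 = 76.

76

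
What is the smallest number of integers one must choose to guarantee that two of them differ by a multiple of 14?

15

Two integers differ by a multiple of 14 exactly when they share a remainder mod 14.
There are 14 residue classes mod 14, so 14 integers can all lie in distinct classes.
One more integer must repeat a residue, giving a difference divisible by 14. So n = 14 + 1 = 15.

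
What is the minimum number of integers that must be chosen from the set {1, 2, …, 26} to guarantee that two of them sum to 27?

14

Partition {1, …, 26} into 13 pairs: {1,26}, {2,25}, …, {13,14}.
Choosing 13 integers — say the integers 1 through 13 — takes one from each pair and avoids the property.
Choosing 14 forces two into the same pair by pigeonhole, and those sum to 27. So 14.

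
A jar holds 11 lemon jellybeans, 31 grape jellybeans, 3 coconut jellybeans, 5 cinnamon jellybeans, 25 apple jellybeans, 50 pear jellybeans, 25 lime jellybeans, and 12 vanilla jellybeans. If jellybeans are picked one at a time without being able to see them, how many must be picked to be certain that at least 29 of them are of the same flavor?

138

In the worst case we take at most 28 of each flavor, but all 11 lemon, all 3 coconut, all 5 cinnamon, all 25 apple, all 25 lime, and all 12 vanilla (fewer than 28), giving 11 + 28 + 3 + 5 + 25 + 28 + 25 + 12 = 137.
One more jellybean then forces some flavor to 29, so 137 + 1 = 138.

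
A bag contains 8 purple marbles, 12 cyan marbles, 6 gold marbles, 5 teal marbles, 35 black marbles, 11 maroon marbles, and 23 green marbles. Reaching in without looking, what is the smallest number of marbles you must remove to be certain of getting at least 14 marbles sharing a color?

In the worst case we take at most 13 of each color, but all 8 purple, all 12 cyan, all 6 gold, all 5 teal, and all 11 maroon (fewer than 13), giving 8 + 12 + 6 + 5 + 13 + 11 + 13 = 68.
One more marble then forces some color to 14, so 68 + 1 = 69.

69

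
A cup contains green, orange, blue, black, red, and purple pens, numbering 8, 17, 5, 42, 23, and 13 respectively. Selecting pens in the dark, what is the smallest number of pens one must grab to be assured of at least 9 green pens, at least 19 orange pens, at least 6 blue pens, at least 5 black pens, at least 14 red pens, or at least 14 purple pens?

The worst case stops just short of every target: 8 green, all 17 orange, 5 blue, 4 black, 13 red, 13 purple — 8 + 17 + 5 + 4 + 13 + 13 = 60 pens.
One more pen must push some ink color to its target, so 60 + 1 = 61.

61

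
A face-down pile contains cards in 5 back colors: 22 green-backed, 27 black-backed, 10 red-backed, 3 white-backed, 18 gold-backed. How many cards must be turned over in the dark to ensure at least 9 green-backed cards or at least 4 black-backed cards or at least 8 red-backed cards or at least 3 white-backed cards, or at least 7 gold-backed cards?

The worst case stops just short of every target: 8 green-backed, 3 black-backed, 7 red-backed, 2 white-backed, 6 gold-backed — 8 + 3 + 7 + 2 + 6 = 26 cards.
One more card must push some back color to its target, so 26 + 1 = 27.

27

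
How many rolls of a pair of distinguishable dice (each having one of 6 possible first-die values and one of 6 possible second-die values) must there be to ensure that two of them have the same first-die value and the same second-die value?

37

There are 6 × 6 = 36 (first-die value, second-die value) combinations acting as pigeonholes.
With 36 rolls of a pair of distinguishable dice we could place one in each, avoiding any repeat.
One more forces some (first-die value, second-die value) pair to hold 2, so 36 + 1 = 37.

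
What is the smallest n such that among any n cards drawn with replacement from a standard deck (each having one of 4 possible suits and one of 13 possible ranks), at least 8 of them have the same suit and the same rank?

365

There are 4 × 13 = 52 (suit, rank) combinations acting as pigeonholes.
With 52 × 7 = 364 cards drawn with replacement from a standard deck we could place exactly 7 in each, with no (suit, rank) pair reaching 8.
One more forces some (suit, rank) pair to hold 8, so 364 + 1 = 365.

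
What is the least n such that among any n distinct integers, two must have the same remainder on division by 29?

30

Two integers differ by a multiple of 29 exactly when they share a remainder mod 29.
There are 29 residue classes mod 29, so 29 integers can all lie in distinct classes.
One more integer must repeat a residue, giving a difference divisible by 29. So n = 29 + 1 = 30.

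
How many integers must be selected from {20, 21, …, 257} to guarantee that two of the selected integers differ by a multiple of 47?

Group the integers by remainder mod 47; there are 47 residue classes, each nonempty in this range.
Choosing one from each class (47 integers) avoids any shared remainder.
One more choice must repeat a class, so two differ by a multiple of 47. Hence 47 + 1 = 48.

48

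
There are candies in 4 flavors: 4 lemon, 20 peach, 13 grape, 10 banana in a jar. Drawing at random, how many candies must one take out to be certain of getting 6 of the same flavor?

In the worst case we take at most 5 of each flavor, but all 4 lemon (fewer than 5), giving 4 + 5 + 5 + 5 = 19.
One more candy then forces some flavor to 6, so 19 + 1 = 20.

20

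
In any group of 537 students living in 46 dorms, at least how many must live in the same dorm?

If each of the 46 dorms held at most 11, the total would be at most 46 × 11 = 506 < 537, a contradiction.
So at least one holds ⌈537/46⌉ = 12.

12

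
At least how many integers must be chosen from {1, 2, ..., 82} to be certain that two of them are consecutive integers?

Partition {1, …, 82} into 41 pairs: {1,2}, {3,4}, …, {81,82}.
Choosing 41 integers — say the 41 even numbers 2, 4, …, 82 — takes one from each pair and avoids the property.
Choosing 42 forces two into the same pair by pigeonhole, and those are consecutive. So 42.

42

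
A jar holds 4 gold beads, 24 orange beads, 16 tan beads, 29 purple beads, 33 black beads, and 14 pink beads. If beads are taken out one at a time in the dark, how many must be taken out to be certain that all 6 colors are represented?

The hardest color to obtain is gold: we could draw every other bead first — 120 − 4 = 116 beads — without a single gold one.
The next draw must be gold, so 116 + 1 = 117.

117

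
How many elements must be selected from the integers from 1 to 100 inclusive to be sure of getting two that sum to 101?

Partition {1, …, 100} into 50 pairs: {1,100}, {2,99}, …, {50,51}.
Choosing 50 integers — say the integers 1 through 50 — takes one from each pair and avoids the property.
Choosing 51 forces two into the same pair by pigeonhole, and those sum to 101. So 51.

51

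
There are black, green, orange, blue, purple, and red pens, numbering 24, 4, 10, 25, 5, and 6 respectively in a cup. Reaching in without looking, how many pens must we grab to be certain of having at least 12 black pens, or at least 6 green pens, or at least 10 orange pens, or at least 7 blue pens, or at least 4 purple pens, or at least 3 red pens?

36

The worst case stops just short of every target: 11 black, all 4 green, 9 orange, 6 blue, 3 purple, 2 red — 11 + 4 + 9 + 6 + 3 + 2 = 35 pens.
One more pen must push some ink color to its target, so 35 + 1 = 36.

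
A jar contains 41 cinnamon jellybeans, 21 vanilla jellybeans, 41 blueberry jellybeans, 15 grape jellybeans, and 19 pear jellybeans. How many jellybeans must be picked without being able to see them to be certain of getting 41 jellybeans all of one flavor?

136

In the worst case we take at most 40 of each flavor, but all 21 vanilla, all 15 grape, and all 19 pear (fewer than 40), giving 40 + 21 + 40 + 15 + 19 = 135.
One more jellybean then forces some flavor to 41, so 135 + 1 = 136.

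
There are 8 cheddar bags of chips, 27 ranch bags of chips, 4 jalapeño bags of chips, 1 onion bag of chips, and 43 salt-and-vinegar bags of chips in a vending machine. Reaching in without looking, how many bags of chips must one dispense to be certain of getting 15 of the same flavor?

Treat the 5 flavors as pigeonholes.
In the worst case we take at most 14 of each flavor, but all 8 cheddar, all 4 jalapeño, and all 1 onion (fewer than 14), giving 8 + 14 + 4 + 1 + 14 = 41.
One more bag of chips then forces some flavor to 15, so 41 + 1 = 42.

42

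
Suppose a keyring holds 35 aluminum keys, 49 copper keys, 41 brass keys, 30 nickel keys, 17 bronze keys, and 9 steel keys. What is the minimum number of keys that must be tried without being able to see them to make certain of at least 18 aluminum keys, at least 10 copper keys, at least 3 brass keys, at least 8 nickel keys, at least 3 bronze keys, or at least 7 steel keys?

Each of the 6 types has its own threshold; avoid all of them simultaneously.
The worst case stops just short of every target: 17 aluminum, 9 copper, 2 brass, 7 nickel, 2 bronze, 6 steel — 17 + 9 + 2 + 7 + 2 + 6 = 43 keys.
One more key must push some type to its target, so 43 + 1 = 44.

44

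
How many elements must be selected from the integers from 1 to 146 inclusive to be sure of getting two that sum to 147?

Partition {1, …, 146} into 73 pairs: {1,146}, {2,145}, …, {73,74}.
Choosing 73 integers — say the integers 1 through 73 — takes one from each pair and avoids the property.
Choosing 74 forces two into the same pair by pigeonhole, and those sum to 147. So 74.

74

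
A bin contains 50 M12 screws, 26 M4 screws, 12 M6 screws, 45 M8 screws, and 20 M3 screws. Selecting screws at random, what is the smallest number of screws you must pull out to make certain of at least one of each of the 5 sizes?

The hardest size to obtain is M6: we could draw every other screw first — 153 − 12 = 141 screws — without a single M6 one.
The next draw must be M6, so 141 + 1 = 142.

142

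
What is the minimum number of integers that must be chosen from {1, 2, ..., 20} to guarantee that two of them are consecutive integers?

11

Partition {1, …, 20} into 10 pairs: {1,2}, {3,4}, …, {19,20}.
Choosing 10 integers — say the 10 even numbers 2, 4, …, 20 — takes one from each pair and avoids the property.
Choosing 11 forces two into the same pair by pigeonhole, and those are consecutive. So 11.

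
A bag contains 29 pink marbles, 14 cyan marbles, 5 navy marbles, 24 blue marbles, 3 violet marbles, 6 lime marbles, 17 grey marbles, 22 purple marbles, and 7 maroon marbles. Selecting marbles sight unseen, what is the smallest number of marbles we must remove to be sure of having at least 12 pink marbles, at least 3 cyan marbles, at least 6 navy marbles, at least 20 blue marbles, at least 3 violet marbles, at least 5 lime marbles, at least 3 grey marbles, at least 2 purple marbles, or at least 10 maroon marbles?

The worst case stops just short of every target: 11 pink, 2 cyan, 5 navy, 19 blue, 2 violet, 4 lime, 2 grey, 1 purple, all 7 maroon — 11 + 2 + 5 + 19 + 2 + 4 + 2 + 1 + 7 = 53 marbles.
One more marble must push some color to its target, so 53 + 1 = 54.

54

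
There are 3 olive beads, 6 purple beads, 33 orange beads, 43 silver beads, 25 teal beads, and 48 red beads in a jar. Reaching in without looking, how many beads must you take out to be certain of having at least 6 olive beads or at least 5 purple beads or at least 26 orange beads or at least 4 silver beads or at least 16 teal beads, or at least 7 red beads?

57

Each of the 6 colors has its own threshold; avoid all of them simultaneously.
The worst case stops just short of every target: all 3 olive, 4 purple, 25 orange, 3 silver, 15 teal, 6 red — 3 + 4 + 25 + 3 + 15 + 6 = 56 beads.
One more bead must push some color to its target, so 56 + 1 = 57.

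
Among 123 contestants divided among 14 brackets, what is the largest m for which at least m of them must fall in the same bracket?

9

The 123 contestants fall into 14 brackets.
If each of the 14 brackets held at most 8, the total would be at most 14 × 8 = 112 < 123, a contradiction.
So at least one holds ⌈123/14⌉ = 9.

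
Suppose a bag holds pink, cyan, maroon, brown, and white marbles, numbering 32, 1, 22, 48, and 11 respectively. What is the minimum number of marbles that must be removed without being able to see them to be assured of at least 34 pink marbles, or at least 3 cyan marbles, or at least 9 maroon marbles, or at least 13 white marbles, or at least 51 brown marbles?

The worst case stops just short of every target: all 32 pink, all 1 cyan, 8 maroon, all 48 brown, all 11 white — 32 + 1 + 8 + 48 + 11 = 100 marbles.
One more marble must push some color to its target, so 100 + 1 = 101.

101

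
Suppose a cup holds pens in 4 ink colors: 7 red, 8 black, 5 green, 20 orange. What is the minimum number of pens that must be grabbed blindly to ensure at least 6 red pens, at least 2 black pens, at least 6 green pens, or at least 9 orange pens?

20

Each of the 4 ink colors has its own threshold; avoid all of them simultaneously.
The worst case stops just short of every target: 5 red, 1 black, 5 green, 8 orange — 5 + 1 + 5 + 8 = 19 pens.
One more pen must push some ink color to its target, so 19 + 1 = 20.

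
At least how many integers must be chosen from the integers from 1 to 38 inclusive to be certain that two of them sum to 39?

Partition {1, …, 38} into 19 pairs: {1,38}, {2,37}, …, {19,20}.
Choosing 19 integers — say the integers 1 through 19 — takes one from each pair and avoids the property.
Choosing 20 forces two into the same pair by pigeonhole, and those sum to 39. So 20.

20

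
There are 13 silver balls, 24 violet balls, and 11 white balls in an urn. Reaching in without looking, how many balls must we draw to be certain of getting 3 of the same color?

The worst case takes 2 balls of each color without reaching 3 of any: 3 × 2 = 6.
The next ball must bring some color to 3, so 6 + 1 = 7.

7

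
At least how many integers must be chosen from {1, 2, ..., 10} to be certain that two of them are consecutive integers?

6

Partition {1, …, 10} into 5 pairs: {1,2}, {3,4}, …, {9,10}.
Choosing 5 integers — say the 5 even numbers 2, 4, …, 10 — takes one from each pair and avoids the property.
Choosing 6 forces two into the same pair by pigeonhole, and those are consecutive. So 6.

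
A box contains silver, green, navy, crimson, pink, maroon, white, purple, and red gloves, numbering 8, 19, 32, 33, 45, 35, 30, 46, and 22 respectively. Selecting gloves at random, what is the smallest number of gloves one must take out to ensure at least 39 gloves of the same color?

256

Treat the 9 colors as pigeonholes.
In the worst case we take at most 38 of each color, but all 8 silver, all 19 green, all 32 navy, all 33 crimson, all 35 maroon, all 30 white, and all 22 red (fewer than 38), giving 8 + 19 + 32 + 33 + 38 + 35 + 30 + 38 + 22 = 255.
One more glove then forces some color to 39, so 255 + 1 = 256.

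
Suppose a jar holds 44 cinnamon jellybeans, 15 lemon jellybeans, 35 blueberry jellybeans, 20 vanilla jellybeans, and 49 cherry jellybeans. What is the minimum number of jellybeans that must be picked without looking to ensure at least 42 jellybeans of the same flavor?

153

Treat the 5 flavors as pigeonholes.
In the worst case we take at most 41 of each flavor, but all 15 lemon, all 35 blueberry, and all 20 vanilla (fewer than 41), giving 41 + 15 + 35 + 20 + 41 = 152.
One more jellybean then forces some flavor to 42, so 152 + 1 = 153.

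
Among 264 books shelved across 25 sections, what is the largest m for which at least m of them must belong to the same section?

If each of the 25 sections held at most 10, the total would be at most 25 × 10 = 250 < 264, a contradiction.
So at least one holds ⌈264/25⌉ = 11.

11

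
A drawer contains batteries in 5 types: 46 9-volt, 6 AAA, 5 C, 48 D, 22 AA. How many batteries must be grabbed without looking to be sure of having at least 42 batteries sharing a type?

116

Treat the 5 types as pigeonholes.
In the worst case we take at most 41 of each type, but all 6 AAA, all 5 C, and all 22 AA (fewer than 41), giving 41 + 6 + 5 + 41 + 22 = 115.
One more battery then forces some type to 42, so 115 + 1 = 116.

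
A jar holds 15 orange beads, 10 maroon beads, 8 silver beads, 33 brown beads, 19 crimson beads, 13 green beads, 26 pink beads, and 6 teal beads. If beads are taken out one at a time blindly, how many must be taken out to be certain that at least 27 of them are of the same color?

In the worst case we take at most 26 of each color, but all 15 orange, all 10 maroon, all 8 silver, all 19 crimson, all 13 green, and all 6 teal (fewer than 26), giving 15 + 10 + 8 + 26 + 19 + 13 + 26 + 6 = 123.
One more bead then forces some color to 27, so 123 + 1 = 124.

124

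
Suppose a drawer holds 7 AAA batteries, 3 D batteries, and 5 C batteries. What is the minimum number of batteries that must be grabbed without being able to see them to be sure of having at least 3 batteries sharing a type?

7

The worst case takes 2 batteries of each type without reaching 3 of any: 3 × 2 = 6.
The next battery must bring some type to 3, so 6 + 1 = 7.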